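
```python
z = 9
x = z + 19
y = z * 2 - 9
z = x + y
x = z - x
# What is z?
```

Trace:
`z = 9` → z = 9
`x = z + 19` → x = 28
`y = z * 2 - 9` → y = 9
`z = x + y` → z = 37
`x = z - x` → x = 9
So z = 37

Answer: 37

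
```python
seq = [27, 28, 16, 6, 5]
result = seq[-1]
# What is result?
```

Trace:
`seq = [27, 28, 16, 6, 5]` → seq = [27, 28, 16, 6, 5]
`result = seq[-1]` → result = 5
So result = 5

Answer: 5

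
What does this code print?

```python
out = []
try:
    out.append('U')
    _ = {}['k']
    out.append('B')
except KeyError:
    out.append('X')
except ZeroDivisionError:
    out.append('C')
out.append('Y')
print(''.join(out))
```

Execution trace: 'U' (try body) → 'X' (except KeyError) → 'Y' (after the try/except). Output: UXY

Answer: UXY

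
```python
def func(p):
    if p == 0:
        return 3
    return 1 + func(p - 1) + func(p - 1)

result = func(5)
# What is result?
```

func(p) = 1 + 2·func(p-1), func(0)=3. Closed form: (3+1)·2^5 - 1 = 127.

Answer: 127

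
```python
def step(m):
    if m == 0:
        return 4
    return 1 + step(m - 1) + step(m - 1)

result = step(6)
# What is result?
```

step(m) = 1 + 2·step(m-1), step(0)=4. Closed form: (4+1)·2^6 - 1 = 319.

Answer: 319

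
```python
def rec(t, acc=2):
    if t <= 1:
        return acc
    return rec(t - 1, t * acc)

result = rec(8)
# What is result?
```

Accumulator trace (n, acc): (8, 2) -> (7, 16) -> (6, 112) -> (5, 672) -> (4, 3360) -> (3, 13440) -> (2, 40320) -> (1, 80640) -> return 80640

Answer: 80640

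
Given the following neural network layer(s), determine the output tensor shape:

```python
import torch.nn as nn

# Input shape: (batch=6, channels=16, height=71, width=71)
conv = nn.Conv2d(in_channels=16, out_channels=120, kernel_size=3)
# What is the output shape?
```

Input: (6, 16, 71, 71) -> Output: (6, 120, 69, 69)

Answer: (6, 120, 69, 69)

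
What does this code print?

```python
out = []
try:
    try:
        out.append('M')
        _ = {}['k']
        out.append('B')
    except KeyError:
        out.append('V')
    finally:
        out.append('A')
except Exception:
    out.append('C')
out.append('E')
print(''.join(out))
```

Execution trace: 'M' (inner try body) → 'V' (inner except KeyError) → 'A' (inner finally) → 'E' (after the try/except). Output: MVAE

Answer: MVAE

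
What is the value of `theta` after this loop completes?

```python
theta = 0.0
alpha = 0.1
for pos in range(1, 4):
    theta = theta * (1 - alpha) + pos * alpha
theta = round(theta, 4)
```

Moving average with lr=0.1
`theta` takes the values: 0.0 → 0.1 → 0.29 → 0.561

Answer: 0.561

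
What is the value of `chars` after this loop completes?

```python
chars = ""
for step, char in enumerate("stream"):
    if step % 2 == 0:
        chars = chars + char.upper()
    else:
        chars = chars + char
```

Uppercase even positions in 'stream'
`chars` takes the values: "" → "S" → "St" → "StR" → "StRe" → "StReA" → "StReAm"

Answer: "StReAm"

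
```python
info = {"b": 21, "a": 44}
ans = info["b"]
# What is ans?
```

Trace:
`info = {"b": 21, "a": 44}` → info = {'b': 21, 'a': 44}
`ans = info["b"]` → ans = 21
So ans = 21

Answer: 21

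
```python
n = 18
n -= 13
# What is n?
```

Trace:
`n = 18` → n = 18
`n -= 13` → n = 5
So n = 5

Answer: 5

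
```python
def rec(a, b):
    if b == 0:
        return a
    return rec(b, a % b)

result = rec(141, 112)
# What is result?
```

rec(141, 112) -> rec(112, 29) -> rec(29, 25) -> rec(25, 4) -> rec(4, 1) -> rec(1, 0) -> 1

Answer: 1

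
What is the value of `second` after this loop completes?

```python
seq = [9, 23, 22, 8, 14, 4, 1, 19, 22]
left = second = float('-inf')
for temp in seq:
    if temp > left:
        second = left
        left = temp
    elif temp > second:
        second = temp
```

Second largest (with repeats) in [9, 23, 22, 8, 14, 4, 1, 19, 22]
`second` takes the values: -inf → 9 → 22

Answer: 22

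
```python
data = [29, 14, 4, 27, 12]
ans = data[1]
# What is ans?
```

Trace:
`data = [29, 14, 4, 27, 12]` → data = [29, 14, 4, 27, 12]
`ans = data[1]` → ans = 14
So ans = 14

Answer: 14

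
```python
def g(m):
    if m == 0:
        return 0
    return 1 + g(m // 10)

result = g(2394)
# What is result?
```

Count of digits of 2394: 4

Answer: 4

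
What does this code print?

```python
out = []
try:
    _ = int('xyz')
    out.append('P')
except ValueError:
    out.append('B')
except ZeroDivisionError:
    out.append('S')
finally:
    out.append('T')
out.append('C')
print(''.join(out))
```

Execution trace: 'B' (except ValueError) → 'T' (finally) → 'C' (after the try/except). Output: BTC

Answer: BTC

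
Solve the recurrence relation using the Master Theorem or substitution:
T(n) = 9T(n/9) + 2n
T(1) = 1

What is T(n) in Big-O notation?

By Master Theorem: a=9, b=9, f(n)=2n. Since log_9(9) = 1 and f(n) = Θ(n^1), Case 2 applies. T(n) = O(n log n).

Answer: O(n log n)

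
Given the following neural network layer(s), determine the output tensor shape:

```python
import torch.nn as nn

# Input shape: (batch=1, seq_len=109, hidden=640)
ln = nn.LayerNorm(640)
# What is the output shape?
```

Input: (1, 109, 640) -> Output: (1, 109, 640)

Answer: (1, 109, 640)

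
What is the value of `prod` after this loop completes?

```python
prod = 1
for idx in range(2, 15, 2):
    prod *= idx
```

Product of even numbers 2 to 14
`prod` takes the values: 1 → 2 → 8 → 48 → 384 → 3840 → 46080 → 645120

Answer: 645120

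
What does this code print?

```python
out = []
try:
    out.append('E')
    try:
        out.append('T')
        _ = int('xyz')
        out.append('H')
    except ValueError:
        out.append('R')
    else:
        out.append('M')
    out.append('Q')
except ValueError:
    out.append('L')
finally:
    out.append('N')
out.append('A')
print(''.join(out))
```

Execution trace: 'E' (try body) → 'T' (inner try body) → 'R' (inner except ValueError) → 'Q' (try body, no exception) → 'N' (finally) → 'A' (after the try/except). Output: ETRQNA

Answer: ETRQNA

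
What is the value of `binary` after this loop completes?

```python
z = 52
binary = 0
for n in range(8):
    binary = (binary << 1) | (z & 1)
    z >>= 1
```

Reverse lowest 8 bits of 52
`binary` takes the values: 0 → 1 → 2 → 5 → 11 → 22 → 44

Answer: 44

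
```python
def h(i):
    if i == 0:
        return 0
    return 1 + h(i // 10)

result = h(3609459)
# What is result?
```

Count of digits of 3609459: 7

Answer: 7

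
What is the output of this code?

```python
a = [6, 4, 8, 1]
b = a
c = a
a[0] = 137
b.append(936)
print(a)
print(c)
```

Key concept: multiple aliases.
Step by step:
`a = [6, 4, 8, 1]` → a = [6, 4, 8, 1]
`b = a` → b = [6, 4, 8, 1] (same object as a)
`c = a` → c = [6, 4, 8, 1] (same object as a, b)
`a[0] = 137` → a = [137, 4, 8, 1] (same object as b, c); b = [137, 4, 8, 1] (same object as a, c); c = [137, 4, 8, 1] (same object as a, b)
`b.append(936)` → a = [137, 4, 8, 1, 936] (same object as b, c); b = [137, 4, 8, 1, 936] (same object as a, c); c = [137, 4, 8, 1, 936] (same object as a, b)
`print(a)` → prints [137, 4, 8, 1, 936]
`print(c)` → prints [137, 4, 8, 1, 936]

Answer:
[137, 4, 8, 1, 936]
[137, 4, 8, 1, 936]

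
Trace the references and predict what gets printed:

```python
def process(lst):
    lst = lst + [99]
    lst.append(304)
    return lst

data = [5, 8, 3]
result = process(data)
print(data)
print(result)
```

Key concept: rebinding parameter vs mutation.
Step by step:
`data = [5, 8, 3]` → data = [5, 8, 3]
`result = process(data)` → result = [5, 8, 3, 99, 304]
`print(data)` → prints [5, 8, 3]
`print(result)` → prints [5, 8, 3, 99, 304]

Answer:
[5, 8, 3]
[5, 8, 3, 99, 304]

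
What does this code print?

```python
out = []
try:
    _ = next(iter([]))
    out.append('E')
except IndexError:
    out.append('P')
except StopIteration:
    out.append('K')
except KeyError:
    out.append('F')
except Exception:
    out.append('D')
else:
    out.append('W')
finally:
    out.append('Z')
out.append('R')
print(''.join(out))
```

Execution trace: 'K' (except StopIteration) → 'Z' (finally) → 'R' (after the try/except). Output: KZR

Answer: KZR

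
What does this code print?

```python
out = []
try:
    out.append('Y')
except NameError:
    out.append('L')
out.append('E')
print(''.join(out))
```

Execution trace: 'Y' (try body, no exception) → 'E' (after the try/except). Output: YE

Answer: YE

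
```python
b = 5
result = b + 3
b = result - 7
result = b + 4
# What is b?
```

Trace:
`b = 5` → b = 5
`result = b + 3` → result = 8
`b = result - 7` → b = 1
`result = b + 4` → result = 5
So b = 1

Answer: 1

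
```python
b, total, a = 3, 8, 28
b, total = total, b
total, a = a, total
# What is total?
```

Trace:
`b, total, a = 3, 8, 28` → b = 3; total = 8; a = 28
`b, total = total, b` → b = 8; total = 3
`total, a = a, total` → total = 28; a = 3
So total = 28

Answer: 28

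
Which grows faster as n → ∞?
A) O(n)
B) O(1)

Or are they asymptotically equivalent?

O(n) vs O(1): Higher order terms dominate.

Answer: A) O(n) grows faster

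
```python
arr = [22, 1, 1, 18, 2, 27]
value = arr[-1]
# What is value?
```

Trace:
`arr = [22, 1, 1, 18, 2, 27]` → arr = [22, 1, 1, 18, 2, 27]
`value = arr[-1]` → value = 27
So value = 27

Answer: 27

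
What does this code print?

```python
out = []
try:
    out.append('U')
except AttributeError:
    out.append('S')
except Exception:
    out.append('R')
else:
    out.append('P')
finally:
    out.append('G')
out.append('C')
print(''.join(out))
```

Execution trace: 'U' (try body, no exception) → 'P' (else) → 'G' (finally) → 'C' (after the try/except). Output: UPGC

Answer: UPGC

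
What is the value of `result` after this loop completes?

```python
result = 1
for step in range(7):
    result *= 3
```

3^7 = 2187
`result` takes the values: 1 → 3 → 9 → 27 → 81 → 243 → 729 → 2187

Answer: 2187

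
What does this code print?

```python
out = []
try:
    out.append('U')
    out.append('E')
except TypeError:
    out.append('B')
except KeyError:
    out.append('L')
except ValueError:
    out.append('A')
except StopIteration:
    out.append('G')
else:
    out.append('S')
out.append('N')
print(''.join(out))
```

Execution trace: 'U' (try body) → 'E' (try body, no exception) → 'S' (else) → 'N' (after the try/except). Output: UESN

Answer: UESN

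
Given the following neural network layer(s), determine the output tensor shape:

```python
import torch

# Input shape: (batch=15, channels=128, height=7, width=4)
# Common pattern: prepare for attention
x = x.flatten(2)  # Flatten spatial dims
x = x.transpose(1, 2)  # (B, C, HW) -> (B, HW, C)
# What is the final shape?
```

Input: (15, 128, 7, 4) -> after flatten(2): (15, 128, 28) -> Output: (15, 28, 128)

Answer: (15, 28, 128)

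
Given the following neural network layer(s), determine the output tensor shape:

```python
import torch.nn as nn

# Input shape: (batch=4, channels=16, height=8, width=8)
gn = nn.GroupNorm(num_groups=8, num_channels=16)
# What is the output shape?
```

Input: (4, 16, 8, 8) -> Output: (4, 16, 8, 8)

Answer: (4, 16, 8, 8)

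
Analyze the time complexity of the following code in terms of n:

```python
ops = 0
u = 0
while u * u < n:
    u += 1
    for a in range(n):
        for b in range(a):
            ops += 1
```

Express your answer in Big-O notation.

Each loop level contributes: √n × n × n. Multiplying the contributions gives O(n^2√n).

Answer: O(n^2√n)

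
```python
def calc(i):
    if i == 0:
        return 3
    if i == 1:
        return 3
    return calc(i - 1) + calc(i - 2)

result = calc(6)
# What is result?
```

Build up from base cases: calc(0)=3, calc(1)=3, calc(2)=6, calc(3)=9, calc(4)=15, calc(5)=24, calc(6)=39

Answer: 39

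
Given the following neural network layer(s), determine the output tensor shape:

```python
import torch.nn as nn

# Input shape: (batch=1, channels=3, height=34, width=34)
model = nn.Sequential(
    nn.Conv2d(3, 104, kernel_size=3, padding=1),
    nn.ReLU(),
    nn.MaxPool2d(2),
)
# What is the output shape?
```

Input: (1, 3, 34, 34) -> after Conv2d: (1, 104, 34, 34) -> after ReLU: (1, 104, 34, 34) -> Output: (1, 104, 17, 17)

Answer: (1, 104, 17, 17)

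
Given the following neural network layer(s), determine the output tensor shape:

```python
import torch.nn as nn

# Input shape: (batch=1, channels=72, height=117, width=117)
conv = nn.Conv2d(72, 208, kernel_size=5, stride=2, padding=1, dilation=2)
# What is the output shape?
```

Input: (1, 72, 117, 117) -> Output: (1, 208, 56, 56)

Answer: (1, 208, 56, 56)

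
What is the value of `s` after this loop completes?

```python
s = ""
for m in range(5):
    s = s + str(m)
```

Concatenate digits 0 to 4
`s` takes the values: "" → "0" → "01" → "012" → "0123" → "01234"

Answer: "01234"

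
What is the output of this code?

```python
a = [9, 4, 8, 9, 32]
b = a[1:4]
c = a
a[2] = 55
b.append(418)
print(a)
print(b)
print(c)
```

Key concept: slice vs alias.
Step by step:
`a = [9, 4, 8, 9, 32]` → a = [9, 4, 8, 9, 32]
`b = a[1:4]` → b = [4, 8, 9]
`c = a` → c = [9, 4, 8, 9, 32] (same object as a)
`a[2] = 55` → a = [9, 4, 55, 9, 32] (same object as c); c = [9, 4, 55, 9, 32] (same object as a)
`b.append(418)` → b = [4, 8, 9, 418]
`print(a)` → prints [9, 4, 55, 9, 32]
`print(b)` → prints [4, 8, 9, 418]
`print(c)` → prints [9, 4, 55, 9, 32]

Answer:
[9, 4, 55, 9, 32]
[4, 8, 9, 418]
[9, 4, 55, 9, 32]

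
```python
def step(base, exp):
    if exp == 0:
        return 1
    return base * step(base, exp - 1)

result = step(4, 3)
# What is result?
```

step(4, 3) = 4 * 4 * 4 = 64

Answer: 64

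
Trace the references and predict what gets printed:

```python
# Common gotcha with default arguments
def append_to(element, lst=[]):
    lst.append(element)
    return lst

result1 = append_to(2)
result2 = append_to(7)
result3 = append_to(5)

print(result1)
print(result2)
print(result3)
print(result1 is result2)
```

Key concept: mutable default argument gotcha.
Step by step:
`result1 = append_to(2)` → result1 = [2]
`result2 = append_to(7)` → result1 = [2, 7] (same object as result2); result2 = [2, 7] (same object as result1)
`result3 = append_to(5)` → result1 = [2, 7, 5] (same object as result2, result3); result2 = [2, 7, 5] (same object as result1, result3); result3 = [2, 7, 5] (same object as result1, result2)
`print(result1)` → prints [2, 7, 5]
`print(result2)` → prints [2, 7, 5]
`print(result3)` → prints [2, 7, 5]
`print(result1 is result2)` → prints True

Answer:
[2, 7, 5]
[2, 7, 5]
[2, 7, 5]
True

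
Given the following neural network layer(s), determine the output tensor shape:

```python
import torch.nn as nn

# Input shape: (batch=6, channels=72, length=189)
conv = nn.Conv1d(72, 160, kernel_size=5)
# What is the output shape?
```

Input: (6, 72, 189) -> Output: (6, 160, 185)

Answer: (6, 160, 185)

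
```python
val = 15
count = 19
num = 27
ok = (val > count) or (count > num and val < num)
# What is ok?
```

Trace:
`val = 15` → val = 15
`count = 19` → count = 19
`num = 27` → num = 27
`ok = (val > count) or (count > num and val < num)` → ok = False
So ok = False

Answer: False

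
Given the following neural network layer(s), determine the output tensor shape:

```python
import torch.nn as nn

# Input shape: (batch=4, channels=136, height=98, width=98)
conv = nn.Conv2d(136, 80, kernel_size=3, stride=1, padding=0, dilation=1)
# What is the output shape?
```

Input: (4, 136, 98, 98) -> Output: (4, 80, 96, 96)

Answer: (4, 80, 96, 96)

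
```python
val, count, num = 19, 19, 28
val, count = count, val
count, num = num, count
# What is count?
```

Trace:
`val, count, num = 19, 19, 28` → val = 19; count = 19; num = 28
`val, count = count, val` → val = 19; count = 19
`count, num = num, count` → count = 28; num = 19
So count = 28

Answer: 28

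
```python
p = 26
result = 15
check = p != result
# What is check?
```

Trace:
`p = 26` → p = 26
`result = 15` → result = 15
`check = p != result` → check = True
So check = True

Answer: True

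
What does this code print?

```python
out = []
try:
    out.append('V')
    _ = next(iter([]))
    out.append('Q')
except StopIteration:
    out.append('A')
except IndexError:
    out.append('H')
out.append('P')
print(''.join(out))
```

Execution trace: 'V' (try body) → 'A' (except StopIteration) → 'P' (after the try/except). Output: VAP

Answer: VAP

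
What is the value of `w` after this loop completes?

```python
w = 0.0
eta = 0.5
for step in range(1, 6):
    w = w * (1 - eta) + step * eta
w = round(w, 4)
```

Moving average with lr=0.5
`w` takes the values: 0.0 → 0.5 → 1.25 → 2.125 → 3.0625 → 4.03125 → 4.0312

Answer: 4.0312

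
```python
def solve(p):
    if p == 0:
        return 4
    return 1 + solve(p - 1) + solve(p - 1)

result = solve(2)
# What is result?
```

solve(p) = 1 + 2·solve(p-1), solve(0)=4. Closed form: (4+1)·2^2 - 1 = 19.

Answer: 19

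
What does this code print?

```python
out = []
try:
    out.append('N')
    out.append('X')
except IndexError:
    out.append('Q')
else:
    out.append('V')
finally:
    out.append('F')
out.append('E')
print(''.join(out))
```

Execution trace: 'N' (try body) → 'X' (try body, no exception) → 'V' (else) → 'F' (finally) → 'E' (after the try/except). Output: NXVFE

Answer: NXVFE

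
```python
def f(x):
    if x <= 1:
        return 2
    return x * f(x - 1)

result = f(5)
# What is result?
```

f(5) = 5 * 4 * 3 * 2 * 2 = 240

Answer: 240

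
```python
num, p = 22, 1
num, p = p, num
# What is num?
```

Trace:
`num, p = 22, 1` → num = 22; p = 1
`num, p = p, num` → num = 1; p = 22
So num = 1

Answer: 1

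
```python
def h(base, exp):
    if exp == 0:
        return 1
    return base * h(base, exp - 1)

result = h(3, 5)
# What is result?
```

h(3, 5) = 3 * 3 * 3 * 3 * 3 = 243

Answer: 243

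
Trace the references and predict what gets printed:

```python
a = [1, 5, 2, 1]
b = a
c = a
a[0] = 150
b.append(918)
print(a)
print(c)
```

Key concept: multiple aliases.
Step by step:
`a = [1, 5, 2, 1]` → a = [1, 5, 2, 1]
`b = a` → b = [1, 5, 2, 1] (same object as a)
`c = a` → c = [1, 5, 2, 1] (same object as a, b)
`a[0] = 150` → a = [150, 5, 2, 1] (same object as b, c); b = [150, 5, 2, 1] (same object as a, c); c = [150, 5, 2, 1] (same object as a, b)
`b.append(918)` → a = [150, 5, 2, 1, 918] (same object as b, c); b = [150, 5, 2, 1, 918] (same object as a, c); c = [150, 5, 2, 1, 918] (same object as a, b)
`print(a)` → prints [150, 5, 2, 1, 918]
`print(c)` → prints [150, 5, 2, 1, 918]

Answer:
[150, 5, 2, 1, 918]
[150, 5, 2, 1, 918]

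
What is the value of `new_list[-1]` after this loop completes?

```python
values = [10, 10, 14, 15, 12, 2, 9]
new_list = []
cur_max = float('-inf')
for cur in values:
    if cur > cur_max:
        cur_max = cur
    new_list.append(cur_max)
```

Running max ends at 15
`new_list` takes the values: [] → [10] → [10, 10] → [10, 10, 14] → [10, 10, 14, 15] → [10, 10, 14, 15, 15] → [10, 10, 14, 15, 15, 15] → [10, 10, 14, 15, 15, 15, 15]
So `new_list[-1]` = 15

Answer: 15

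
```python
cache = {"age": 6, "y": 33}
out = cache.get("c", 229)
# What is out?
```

Trace:
`cache = {"age": 6, "y": 33}` → cache = {'age': 6, 'y': 33}
`out = cache.get("c", 229)` → out = 229
So out = 229

Answer: 229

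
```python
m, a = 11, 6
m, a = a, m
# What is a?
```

Trace:
`m, a = 11, 6` → m = 11; a = 6
`m, a = a, m` → m = 6; a = 11
So a = 11

Answer: 11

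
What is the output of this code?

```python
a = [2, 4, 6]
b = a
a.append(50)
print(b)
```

Key concept: basic list aliasing.
Step by step:
`a = [2, 4, 6]` → a = [2, 4, 6]
`b = a` → b = [2, 4, 6] (same object as a)
`a.append(50)` → a = [2, 4, 6, 50] (same object as b); b = [2, 4, 6, 50] (same object as a)
`print(b)` → prints [2, 4, 6, 50]

Answer: [2, 4, 6, 50]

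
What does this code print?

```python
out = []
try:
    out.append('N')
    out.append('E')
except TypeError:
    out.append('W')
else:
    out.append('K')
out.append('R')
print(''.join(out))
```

Execution trace: 'N' (try body) → 'E' (try body, no exception) → 'K' (else) → 'R' (after the try/except). Output: NEKR

Answer: NEKR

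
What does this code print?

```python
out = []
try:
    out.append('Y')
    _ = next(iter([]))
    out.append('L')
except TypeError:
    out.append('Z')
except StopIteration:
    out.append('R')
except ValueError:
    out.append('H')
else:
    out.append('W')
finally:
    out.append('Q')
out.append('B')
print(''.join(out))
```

Execution trace: 'Y' (try body) → 'R' (except StopIteration) → 'Q' (finally) → 'B' (after the try/except). Output: YRQB

Answer: YRQB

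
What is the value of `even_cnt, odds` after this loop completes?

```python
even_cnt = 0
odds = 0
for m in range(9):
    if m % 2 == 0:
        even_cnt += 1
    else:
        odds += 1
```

Count evens and odds in range(9)
`even_cnt, odds` takes the values: (0, 0) → (1, 0) → (1, 1) → (2, 1) → (2, 2) → (3, 2) → (3, 3) → (4, 3) → (4, 4) → (5, 4)

Answer: 5, 4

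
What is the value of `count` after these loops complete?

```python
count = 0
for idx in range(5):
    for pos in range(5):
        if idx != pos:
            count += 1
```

5² - 5 (exclude diagonal)
`count` takes the values: 0 → 1 → 2 → 3 → 4 → 5 → 6 → 7 → 8 → 9 → 10 → 11 → 12 → 13 → 14 → 15 → 16 → 17 → 18 → 19 → 20

Answer: 20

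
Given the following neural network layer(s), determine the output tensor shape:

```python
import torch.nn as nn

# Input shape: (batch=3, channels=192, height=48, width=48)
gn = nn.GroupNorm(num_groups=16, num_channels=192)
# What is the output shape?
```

Input: (3, 192, 48, 48) -> Output: (3, 192, 48, 48)

Answer: (3, 192, 48, 48)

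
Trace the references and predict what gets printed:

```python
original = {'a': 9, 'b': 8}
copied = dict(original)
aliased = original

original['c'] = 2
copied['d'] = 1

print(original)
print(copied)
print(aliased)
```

Key concept: dict() creates copy, assignment creates alias.
Step by step:
`original = {'a': 9, 'b': 8}` → original = {'a': 9, 'b': 8}
`copied = dict(original)` → copied = {'a': 9, 'b': 8}
`aliased = original` → aliased = {'a': 9, 'b': 8} (same object as original)
`original['c'] = 2` → original = {'a': 9, 'b': 8, 'c': 2} (same object as aliased); aliased = {'a': 9, 'b': 8, 'c': 2} (same object as original)
`copied['d'] = 1` → copied = {'a': 9, 'b': 8, 'd': 1}
`print(original)` → prints {'a': 9, 'b': 8, 'c': 2}
`print(copied)` → prints {'a': 9, 'b': 8, 'd': 1}
`print(aliased)` → prints {'a': 9, 'b': 8, 'c': 2}

Answer:
{'a': 9, 'b': 8, 'c': 2}
{'a': 9, 'b': 8, 'd': 1}
{'a': 9, 'b': 8, 'c': 2}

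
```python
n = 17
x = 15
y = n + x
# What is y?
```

Trace:
`n = 17` → n = 17
`x = 15` → x = 15
`y = n + x` → y = 32
So y = 32

Answer: 32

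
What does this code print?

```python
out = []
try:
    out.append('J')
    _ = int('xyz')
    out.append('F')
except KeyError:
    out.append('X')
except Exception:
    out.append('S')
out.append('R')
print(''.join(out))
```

Execution trace: 'J' (try body) → 'S' (except Exception) → 'R' (after the try/except). Output: JSR

Answer: JSR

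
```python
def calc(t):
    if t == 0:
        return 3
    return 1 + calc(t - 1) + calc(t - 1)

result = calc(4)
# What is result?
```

calc(t) = 1 + 2·calc(t-1), calc(0)=3. Closed form: (3+1)·2^4 - 1 = 63.

Answer: 63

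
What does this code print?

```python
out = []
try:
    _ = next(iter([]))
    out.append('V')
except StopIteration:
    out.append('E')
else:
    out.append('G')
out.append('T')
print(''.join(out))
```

Execution trace: 'E' (except StopIteration) → 'T' (after the try/except). Output: ET

Answer: ET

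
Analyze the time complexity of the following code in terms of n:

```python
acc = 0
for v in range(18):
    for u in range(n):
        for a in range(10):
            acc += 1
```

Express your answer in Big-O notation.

Each loop level contributes: 1 × n × 1. Multiplying the contributions gives O(n).

Answer: O(n)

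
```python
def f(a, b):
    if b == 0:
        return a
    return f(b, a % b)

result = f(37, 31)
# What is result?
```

f(37, 31) -> f(31, 6) -> f(6, 1) -> f(1, 0) -> 1

Answer: 1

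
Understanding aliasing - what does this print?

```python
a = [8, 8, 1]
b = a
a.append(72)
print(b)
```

Key concept: basic list aliasing.
Step by step:
`a = [8, 8, 1]` → a = [8, 8, 1]
`b = a` → b = [8, 8, 1] (same object as a)
`a.append(72)` → a = [8, 8, 1, 72] (same object as b); b = [8, 8, 1, 72] (same object as a)
`print(b)` → prints [8, 8, 1, 72]

Answer: [8, 8, 1, 72]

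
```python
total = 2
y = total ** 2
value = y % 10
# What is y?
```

Trace:
`total = 2` → total = 2
`y = total ** 2` → y = 4
`value = y % 10` → value = 4
So y = 4

Answer: 4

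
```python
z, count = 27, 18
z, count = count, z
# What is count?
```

Trace:
`z, count = 27, 18` → z = 27; count = 18
`z, count = count, z` → z = 18; count = 27
So count = 27

Answer: 27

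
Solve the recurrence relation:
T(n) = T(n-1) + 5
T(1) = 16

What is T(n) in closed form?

Unrolling: T(n) = T(1) + 5·(n-1) = 16 + 5(n-1) = 5n + 11.

Answer: T(n) = 5n + 11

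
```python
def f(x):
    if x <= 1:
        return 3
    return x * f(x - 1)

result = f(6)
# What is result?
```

f(6) = 6 * 5 * 4 * 3 * 2 * 3 = 2160

Answer: 2160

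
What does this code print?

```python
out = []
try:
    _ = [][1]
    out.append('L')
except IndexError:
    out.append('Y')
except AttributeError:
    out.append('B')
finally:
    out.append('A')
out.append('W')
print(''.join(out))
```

Execution trace: 'Y' (except IndexError) → 'A' (finally) → 'W' (after the try/except). Output: YAW

Answer: YAW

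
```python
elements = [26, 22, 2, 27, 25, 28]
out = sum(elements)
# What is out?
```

Trace:
`elements = [26, 22, 2, 27, 25, 28]` → elements = [26, 22, 2, 27, 25, 28]
`out = sum(elements)` → out = 130
So out = 130

Answer: 130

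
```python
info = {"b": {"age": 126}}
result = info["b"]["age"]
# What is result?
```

Trace:
`info = {"b": {"age": 126}}` → info = {'b': {'age': 126}}
`result = info["b"]["age"]` → result = 126
So result = 126

Answer: 126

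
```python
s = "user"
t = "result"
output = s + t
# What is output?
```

Trace:
`s = "user"` → s = 'user'
`t = "result"` → t = 'result'
`output = s + t` → output = 'userresult'
So output = 'userresult'

Answer: 'userresult'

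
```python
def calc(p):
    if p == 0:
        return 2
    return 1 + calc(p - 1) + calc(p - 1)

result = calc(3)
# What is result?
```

calc(p) = 1 + 2·calc(p-1), calc(0)=2. Closed form: (2+1)·2^3 - 1 = 23.

Answer: 23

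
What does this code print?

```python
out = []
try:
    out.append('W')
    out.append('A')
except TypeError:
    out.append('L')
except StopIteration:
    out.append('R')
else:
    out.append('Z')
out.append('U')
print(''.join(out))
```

Execution trace: 'W' (try body) → 'A' (try body, no exception) → 'Z' (else) → 'U' (after the try/except). Output: WAZU

Answer: WAZU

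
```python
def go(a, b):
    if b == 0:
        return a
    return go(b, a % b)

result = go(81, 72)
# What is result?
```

go(81, 72) -> go(72, 9) -> go(9, 0) -> 9

Answer: 9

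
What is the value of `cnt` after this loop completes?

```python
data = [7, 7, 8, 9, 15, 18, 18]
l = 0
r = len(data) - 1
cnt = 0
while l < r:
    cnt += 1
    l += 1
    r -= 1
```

Iterations until pointers meet (list length 7)
`cnt` takes the values: 0 → 1 → 2 → 3

Answer: 3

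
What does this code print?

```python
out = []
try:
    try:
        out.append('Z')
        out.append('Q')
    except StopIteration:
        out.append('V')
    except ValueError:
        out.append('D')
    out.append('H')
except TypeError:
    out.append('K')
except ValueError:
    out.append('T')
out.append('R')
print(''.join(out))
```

Execution trace: 'Z' (inner try body) → 'Q' (inner try body, no exception) → 'H' (try body, no exception) → 'R' (after the try/except). Output: ZQHR

Answer: ZQHR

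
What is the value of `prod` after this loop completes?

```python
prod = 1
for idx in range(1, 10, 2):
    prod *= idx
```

Product of 1, 3, 5, ... up to 9
`prod` takes the values: 1 → 3 → 15 → 105 → 945

Answer: 945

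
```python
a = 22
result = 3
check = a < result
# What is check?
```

Trace:
`a = 22` → a = 22
`result = 3` → result = 3
`check = a < result` → check = False
So check = False

Answer: False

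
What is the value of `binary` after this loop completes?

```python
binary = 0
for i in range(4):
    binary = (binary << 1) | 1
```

Build 4 consecutive 1-bits: 0b1111
`binary` takes the values: 0 → 1 → 3 → 7 → 15

Answer: 15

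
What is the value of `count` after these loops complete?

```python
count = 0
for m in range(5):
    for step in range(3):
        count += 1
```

5 * 3 = 15
`count` takes the values: 0 → 1 → 2 → 3 → 4 → 5 → 6 → 7 → 8 → 9 → 10 → 11 → 12 → 13 → 14 → 15

Answer: 15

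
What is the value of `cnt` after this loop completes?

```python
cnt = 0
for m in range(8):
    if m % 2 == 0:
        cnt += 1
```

Count numbers divisible by 2 in range(8)
`cnt` takes the values: 0 → 1 → 2 → 3 → 4

Answer: 4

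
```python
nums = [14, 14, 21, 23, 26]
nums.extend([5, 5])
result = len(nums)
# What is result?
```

Trace:
`nums = [14, 14, 21, 23, 26]` → nums = [14, 14, 21, 23, 26]
`nums.extend([5, 5])` → nums = [14, 14, 21, 23, 26, 5, 5]
`result = len(nums)` → result = 7
So result = 7

Answer: 7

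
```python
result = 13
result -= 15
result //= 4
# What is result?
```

Trace:
`result = 13` → result = 13
`result -= 15` → result = -2
`result //= 4` → result = -1
So result = -1

Answer: -1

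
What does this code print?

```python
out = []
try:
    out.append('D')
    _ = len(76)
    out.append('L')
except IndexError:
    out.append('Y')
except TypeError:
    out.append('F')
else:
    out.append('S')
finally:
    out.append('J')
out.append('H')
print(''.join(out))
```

Execution trace: 'D' (try body) → 'F' (except TypeError) → 'J' (finally) → 'H' (after the try/except). Output: DFJH

Answer: DFJH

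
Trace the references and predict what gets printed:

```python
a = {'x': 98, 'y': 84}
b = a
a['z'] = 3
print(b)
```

Key concept: dict aliasing.
Step by step:
`a = {'x': 98, 'y': 84}` → a = {'x': 98, 'y': 84}
`b = a` → b = {'x': 98, 'y': 84} (same object as a)
`a['z'] = 3` → a = {'x': 98, 'y': 84, 'z': 3} (same object as b); b = {'x': 98, 'y': 84, 'z': 3} (same object as a)
`print(b)` → prints {'x': 98, 'y': 84, 'z': 3}

Answer: {'x': 98, 'y': 84, 'z': 3}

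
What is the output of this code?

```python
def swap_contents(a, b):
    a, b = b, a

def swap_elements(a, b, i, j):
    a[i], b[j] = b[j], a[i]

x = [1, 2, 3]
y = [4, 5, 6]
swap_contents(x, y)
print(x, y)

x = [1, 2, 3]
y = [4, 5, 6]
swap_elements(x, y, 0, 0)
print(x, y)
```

Key concept: parameter rebinding vs mutation.
Step by step:
`x = [1, 2, 3]` → x = [1, 2, 3]
`y = [4, 5, 6]` → y = [4, 5, 6]
`swap_contents(x, y)` → no visible change to tracked variables
`print(x, y)` → prints [1, 2, 3] [4, 5, 6]
`x = [1, 2, 3]` → x = [1, 2, 3]
`y = [4, 5, 6]` → y = [4, 5, 6]
`swap_elements(x, y, 0, 0)` → x = [4, 2, 3]; y = [1, 5, 6]
`print(x, y)` → prints [4, 2, 3] [1, 5, 6]

Answer:
[1, 2, 3] [4, 5, 6]
[4, 2, 3] [1, 5, 6]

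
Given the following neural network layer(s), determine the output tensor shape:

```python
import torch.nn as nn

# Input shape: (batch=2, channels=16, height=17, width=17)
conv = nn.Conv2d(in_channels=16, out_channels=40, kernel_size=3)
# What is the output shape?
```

Input: (2, 16, 17, 17) -> Output: (2, 40, 15, 15)

Answer: (2, 40, 15, 15)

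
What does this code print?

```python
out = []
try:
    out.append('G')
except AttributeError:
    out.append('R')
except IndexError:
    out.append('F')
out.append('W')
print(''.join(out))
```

Execution trace: 'G' (try body, no exception) → 'W' (after the try/except). Output: GW

Answer: GW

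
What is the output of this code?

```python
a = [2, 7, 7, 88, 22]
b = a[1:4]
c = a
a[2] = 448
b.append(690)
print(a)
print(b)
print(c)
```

Key concept: slice vs alias.
Step by step:
`a = [2, 7, 7, 88, 22]` → a = [2, 7, 7, 88, 22]
`b = a[1:4]` → b = [7, 7, 88]
`c = a` → c = [2, 7, 7, 88, 22] (same object as a)
`a[2] = 448` → a = [2, 7, 448, 88, 22] (same object as c); c = [2, 7, 448, 88, 22] (same object as a)
`b.append(690)` → b = [7, 7, 88, 690]
`print(a)` → prints [2, 7, 448, 88, 22]
`print(b)` → prints [7, 7, 88, 690]
`print(c)` → prints [2, 7, 448, 88, 22]

Answer:
[2, 7, 448, 88, 22]
[7, 7, 88, 690]
[2, 7, 448, 88, 22]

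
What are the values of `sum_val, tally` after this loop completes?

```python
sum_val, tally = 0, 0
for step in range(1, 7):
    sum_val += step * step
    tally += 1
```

Sum of squares and count
`sum_val, tally` takes the values: (0, 0) → (1, 0) → (1, 1) → (5, 1) → (5, 2) → (14, 2) → (14, 3) → (30, 3) → (30, 4) → (55, 4) → (55, 5) → (91, 5) → (91, 6)

Answer: 91, 6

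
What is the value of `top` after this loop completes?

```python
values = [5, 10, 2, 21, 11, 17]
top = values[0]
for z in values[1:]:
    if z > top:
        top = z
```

Maximum of [5, 10, 2, 21, 11, 17]
`top` takes the values: 5 → 10 → 21

Answer: 21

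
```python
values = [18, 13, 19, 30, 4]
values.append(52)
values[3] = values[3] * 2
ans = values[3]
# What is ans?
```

Trace:
`values = [18, 13, 19, 30, 4]` → values = [18, 13, 19, 30, 4]
`values.append(52)` → values = [18, 13, 19, 30, 4, 52]
`values[3] = values[3] * 2` → values = [18, 13, 19, 60, 4, 52]
`ans = values[3]` → ans = 60
So ans = 60

Answer: 60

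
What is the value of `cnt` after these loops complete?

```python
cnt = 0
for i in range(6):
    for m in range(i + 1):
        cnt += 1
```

Triangle: 1 + 2 + ... + 6
`cnt` takes the values: 0 → 1 → 2 → 3 → 4 → 5 → 6 → 7 → 8 → 9 → 10 → 11 → 12 → 13 → 14 → 15 → 16 → 17 → 18 → 19 → 20 → 21

Answer: 21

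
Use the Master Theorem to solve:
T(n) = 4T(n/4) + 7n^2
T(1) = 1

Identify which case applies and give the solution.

a=4, b=4, f(n)=7n^2. log_4(4) = 1. Since c=2 > 1 and the regularity condition holds (4(n/4)^2 = (4/4^2)n^2 with 4/4^2 < 1), Case 3 applies: T(n) = Θ(f(n)) = O(n^2).

Answer: O(n^2) - Case 3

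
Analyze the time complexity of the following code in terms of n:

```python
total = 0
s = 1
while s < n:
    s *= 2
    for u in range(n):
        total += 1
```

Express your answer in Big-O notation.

Each loop level contributes: log n × n. Multiplying the contributions gives O(n log n).

Answer: O(n log n)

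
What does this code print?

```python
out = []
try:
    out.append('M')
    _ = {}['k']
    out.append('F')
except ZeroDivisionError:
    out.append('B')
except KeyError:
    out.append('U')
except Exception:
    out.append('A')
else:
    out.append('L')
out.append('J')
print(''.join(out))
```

Execution trace: 'M' (try body) → 'U' (except KeyError) → 'J' (after the try/except). Output: MUJ

Answer: MUJ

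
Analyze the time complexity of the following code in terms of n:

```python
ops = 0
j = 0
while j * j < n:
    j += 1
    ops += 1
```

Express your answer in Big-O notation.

Each loop level contributes: √n. Multiplying the contributions gives O(√n).

Answer: O(√n)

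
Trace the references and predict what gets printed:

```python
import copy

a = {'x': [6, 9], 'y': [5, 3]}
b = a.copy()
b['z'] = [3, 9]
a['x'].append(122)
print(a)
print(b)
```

Key concept: shallow copy of dict with mutable values.
Step by step:
`a = {'x': [6, 9], 'y': [5, 3]}` → a = {'x': [6, 9], 'y': [5, 3]}
`b = a.copy()` → b = {'x': [6, 9], 'y': [5, 3]}
`b['z'] = [3, 9]` → b = {'x': [6, 9], 'y': [5, 3], 'z': [3, 9]}
`a['x'].append(122)` → a = {'x': [6, 9, 122], 'y': [5, 3]}; b = {'x': [6, 9, 122], 'y': [5, 3], 'z': [3, 9]}
`print(a)` → prints {'x': [6, 9, 122], 'y': [5, 3]}
`print(b)` → prints {'x': [6, 9, 122], 'y': [5, 3], 'z': [3, 9]}

Answer:
{'x': [6, 9, 122], 'y': [5, 3]}
{'x': [6, 9, 122], 'y': [5, 3], 'z': [3, 9]}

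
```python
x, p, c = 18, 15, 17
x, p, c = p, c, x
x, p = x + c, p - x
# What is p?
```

Trace:
`x, p, c = 18, 15, 17` → x = 18; p = 15; c = 17
`x, p, c = p, c, x` → x = 15; p = 17; c = 18
`x, p = x + c, p - x` → x = 33; p = 2
So p = 2

Answer: 2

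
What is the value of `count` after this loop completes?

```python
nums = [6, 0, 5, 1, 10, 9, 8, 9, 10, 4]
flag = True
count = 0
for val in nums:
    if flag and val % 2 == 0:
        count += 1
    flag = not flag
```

Count even values at even positions
`count` takes the values: 0 → 1 → 2 → 3 → 4

Answer: 4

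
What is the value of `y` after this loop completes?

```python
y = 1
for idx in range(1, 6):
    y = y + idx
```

Start at 1, add 1 through 5
`y` takes the values: 1 → 2 → 4 → 7 → 11 → 16

Answer: 16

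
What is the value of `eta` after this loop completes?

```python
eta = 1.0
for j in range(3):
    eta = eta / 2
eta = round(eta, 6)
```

Halving LR 3 times: 1 / 2^3
`eta` takes the values: 1.0 → 0.5 → 0.25 → 0.125

Answer: 0.125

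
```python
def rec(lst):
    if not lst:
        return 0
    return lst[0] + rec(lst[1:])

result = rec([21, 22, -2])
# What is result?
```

21 + 22 + (-2) + 0 = 41

Answer: 41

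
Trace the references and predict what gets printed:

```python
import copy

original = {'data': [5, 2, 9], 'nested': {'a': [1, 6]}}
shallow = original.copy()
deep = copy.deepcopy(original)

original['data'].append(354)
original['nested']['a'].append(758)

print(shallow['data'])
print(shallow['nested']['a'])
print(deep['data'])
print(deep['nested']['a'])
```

Key concept: comparing shallow vs deep copy.
Step by step:
`original = {'data': [5, 2, 9], 'nested': {'a': [1, 6]}}` → original = {'data': [5, 2, 9], 'nested': {'a': [1, 6]}}
`shallow = original.copy()` → shallow = {'data': [5, 2, 9], 'nested': {'a': [1, 6]}}
`deep = copy.deepcopy(original)` → deep = {'data': [5, 2, 9], 'nested': {'a': [1, 6]}}
`original['data'].append(354)` → original = {'data': [5, 2, 9, 354], 'nested': {'a': [1, 6]}}; shallow = {'data': [5, 2, 9, 354], 'nested': {'a': [1, 6]}}
`original['nested']['a'].append(758)` → original = {'data': [5, 2, 9, 354], 'nested': {'a': [1, 6, 758]}}; shallow = {'data': [5, 2, 9, 354], 'nested': {'a': [1, 6, 758]}}
`print(shallow['data'])` → prints [5, 2, 9, 354]
`print(shallow['nested']['a'])` → prints [1, 6, 758]
`print(deep['data'])` → prints [5, 2, 9]
`print(deep['nested']['a'])` → prints [1, 6]

Answer:
[5, 2, 9, 354]
[1, 6, 758]
[5, 2, 9]
[1, 6]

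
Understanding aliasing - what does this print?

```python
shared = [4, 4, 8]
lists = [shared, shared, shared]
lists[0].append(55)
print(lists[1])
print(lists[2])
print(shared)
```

Key concept: list of same reference.
Step by step:
`shared = [4, 4, 8]` → shared = [4, 4, 8]
`lists = [shared, shared, shared]` → lists = [[4, 4, 8], [4, 4, 8], [4, 4, 8]]
`lists[0].append(55)` → shared = [4, 4, 8, 55]; lists = [[4, 4, 8, 55], [4, 4, 8, 55], [4, 4, 8, 55]]
`print(lists[1])` → prints [4, 4, 8, 55]
`print(lists[2])` → prints [4, 4, 8, 55]
`print(shared)` → prints [4, 4, 8, 55]

Answer:
[4, 4, 8, 55]
[4, 4, 8, 55]
[4, 4, 8, 55]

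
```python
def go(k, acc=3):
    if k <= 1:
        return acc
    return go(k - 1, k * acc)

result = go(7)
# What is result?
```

Accumulator trace (n, acc): (7, 3) -> (6, 21) -> (5, 126) -> (4, 630) -> (3, 2520) -> (2, 7560) -> (1, 15120) -> return 15120

Answer: 15120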